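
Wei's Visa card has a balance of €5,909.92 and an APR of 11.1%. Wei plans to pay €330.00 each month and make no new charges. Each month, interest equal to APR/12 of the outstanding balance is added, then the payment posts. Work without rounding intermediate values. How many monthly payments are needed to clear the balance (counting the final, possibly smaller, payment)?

20 payments

Monthly rate r = 11.1%/12 = 0.925% = 0.00925.
Recurrence: B ← B·(1+r) − €330.00.
Month 1: interest €54.67; balance after payment €5,634.59.
Month 2: interest €52.12; balance after payment €5,356.71.
Closed form: n = −ln(1 − rB₀/P)/ln(1+r) = −ln(0.83434)/ln(1.00925) ≈ 19.670, so the balance reaches zero during payment 20.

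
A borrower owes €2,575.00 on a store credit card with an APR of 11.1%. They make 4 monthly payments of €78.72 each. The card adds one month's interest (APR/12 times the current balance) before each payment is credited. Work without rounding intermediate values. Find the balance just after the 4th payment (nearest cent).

Monthly rate r = 11.1%/12 = 0.925% = 0.00925.
Each month: B ← B·(1+r) − €78.72.
Month 1: interest €23.82; balance after payment €2,520.10.
Month 2: interest €23.31; balance after payment €2,464.69.
Month 3: interest €22.80; balance after payment €2,408.77.
Month 4: interest €22.28; balance after payment €2,352.33.

€2,352.33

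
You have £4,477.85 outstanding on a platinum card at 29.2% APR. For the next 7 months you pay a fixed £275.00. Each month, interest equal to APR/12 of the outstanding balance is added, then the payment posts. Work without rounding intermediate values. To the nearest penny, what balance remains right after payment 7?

£3,227.21

Monthly rate r = 29.2%/12 = 2.43333% = 0.0243333.
Each month: B ← B·(1+r) − £275.00.
Month 1: interest £108.96; balance after payment £4,311.81.
Month 2: interest £104.92; balance after payment £4,141.73.
Month 3: interest £100.78; balance after payment £3,967.51.
Month 4: interest £96.54; balance after payment £3,789.06.
Month 5: interest £92.20; balance after payment £3,606.26.
Month 6: interest £87.75; balance after payment £3,419.01.
Month 7: interest £83.20; balance after payment £3,227.21.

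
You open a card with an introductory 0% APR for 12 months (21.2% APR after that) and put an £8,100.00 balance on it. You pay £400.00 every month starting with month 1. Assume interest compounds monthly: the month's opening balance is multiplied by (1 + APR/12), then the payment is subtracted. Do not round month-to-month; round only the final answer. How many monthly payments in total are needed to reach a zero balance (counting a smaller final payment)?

21 months

Promo months 1–12 at r₀ = 0%/12 = 0; months 13+ at r₁ = 21.2%/12 = 0.0176667.
After month 12 (no interest yet): B = £8,100.00 − 12·£400.00 = £3,300.00.
Then at r₁ with £400.00/mo: n₂ = −ln(1 − r₁·B/P)/ln(1+r₁) ≈ 9.00 → 9 more payments.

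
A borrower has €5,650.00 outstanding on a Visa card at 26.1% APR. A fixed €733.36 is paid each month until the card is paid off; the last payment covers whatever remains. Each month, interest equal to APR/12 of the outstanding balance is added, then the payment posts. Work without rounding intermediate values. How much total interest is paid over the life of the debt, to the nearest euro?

€603

Monthly rate r = 26.1%/12 = 2.175% = 0.02175.
Payoff takes n = ⌈−ln(1 − rB₀/P)/ln(1+r)⌉ = ⌈8.524⌉ = 9 payments; the last is €386.04.
Total paid = 8·€733.36 + €386.04 = €6,252.92.
Total interest = total paid − principal = €6,252.92 − €5,650.00 = €602.92.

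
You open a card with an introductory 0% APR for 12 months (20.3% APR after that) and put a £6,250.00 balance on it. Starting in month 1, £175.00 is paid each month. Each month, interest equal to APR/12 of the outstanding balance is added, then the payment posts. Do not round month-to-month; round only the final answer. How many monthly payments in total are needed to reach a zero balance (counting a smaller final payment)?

Promo months 1–12 at r₀ = 0%/12 = 0; months 13+ at r₁ = 20.3%/12 = 0.0169167.
After month 12 (no interest yet): B = £6,250.00 − 12·£175.00 = £4,150.00.
Then at r₁ with £175.00/mo: n₂ = −ln(1 − r₁·B/P)/ln(1+r₁) ≈ 30.57 → 31 more payments.

43 months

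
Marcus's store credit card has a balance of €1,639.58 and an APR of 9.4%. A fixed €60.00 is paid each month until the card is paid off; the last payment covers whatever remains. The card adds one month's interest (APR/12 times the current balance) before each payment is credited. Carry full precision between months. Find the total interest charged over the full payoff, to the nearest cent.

Monthly rate r = 9.4%/12 = 0.783333% = 0.00783333.
Payoff takes n = ⌈−ln(1 − rB₀/P)/ln(1+r)⌉ = ⌈30.870⌉ = 31 payments; the last is €52.21.
Total paid = 30·€60.00 + €52.21 = €1,852.21.
Total interest = total paid − principal = €1,852.21 − €1,639.58 = €212.63.

€212.63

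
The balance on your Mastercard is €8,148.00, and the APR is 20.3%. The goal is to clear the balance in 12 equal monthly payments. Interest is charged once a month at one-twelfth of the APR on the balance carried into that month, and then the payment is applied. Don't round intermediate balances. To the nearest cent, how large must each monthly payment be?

Monthly rate r = 20.3%/12 = 1.69167% = 0.0169167.
Level-payment amortization: P = B₀·r / (1 − (1+r)^(−n)) = 8148.00·0.0169167 / (1 − 1.01692^(−12)).
Denominator 1 − (1+r)^(−12) = 0.182334606.
P = 137.837 / 0.182334606 ≈ 755.96.

€755.96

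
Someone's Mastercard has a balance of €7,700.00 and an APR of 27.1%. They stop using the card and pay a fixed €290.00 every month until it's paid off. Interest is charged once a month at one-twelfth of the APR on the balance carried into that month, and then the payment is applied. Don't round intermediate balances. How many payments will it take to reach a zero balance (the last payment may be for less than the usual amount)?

41 months

Monthly rate r = 27.1%/12 = 2.25833% = 0.0225833.
Recurrence: B ← B·(1+r) − €290.00.
Month 1: interest €173.89; balance after payment €7,583.89.
Month 2: interest €171.27; balance after payment €7,465.16.
Closed form: n = −ln(1 − rB₀/P)/ln(1+r) = −ln(0.40037)/ln(1.02258) ≈ 40.988, so the balance reaches zero during payment 41.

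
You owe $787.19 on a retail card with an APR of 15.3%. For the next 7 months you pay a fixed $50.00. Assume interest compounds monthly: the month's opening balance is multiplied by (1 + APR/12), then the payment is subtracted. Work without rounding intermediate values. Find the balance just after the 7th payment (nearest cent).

$496.52

Monthly rate r = 15.3%/12 = 1.275% = 0.01275.
Each month: B ← B·(1+r) − $50.00.
Month 1: interest $10.04; balance after payment $747.23.
Month 2: interest $9.53; balance after payment $706.75.
Month 3: interest $9.01; balance after payment $665.76.
Month 4: interest $8.49; balance after payment $624.25.
Month 5: interest $7.96; balance after payment $582.21.
Month 6: interest $7.42; balance after payment $539.64.
Month 7: interest $6.88; balance after payment $496.52.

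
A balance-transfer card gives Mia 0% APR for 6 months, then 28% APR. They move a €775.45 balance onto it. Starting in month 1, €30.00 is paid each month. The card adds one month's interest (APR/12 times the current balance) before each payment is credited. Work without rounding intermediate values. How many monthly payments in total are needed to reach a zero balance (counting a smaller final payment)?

Promo months 1–6 at r₀ = 0%/12 = 0; months 7+ at r₁ = 28%/12 = 0.0233333.
After month 6 (no interest yet): B = €775.45 − 6·€30.00 = €595.45.
Then at r₁ with €30.00/mo: n₂ = −ln(1 − r₁·B/P)/ln(1+r₁) ≈ 26.97 → 27 more payments.

33 payments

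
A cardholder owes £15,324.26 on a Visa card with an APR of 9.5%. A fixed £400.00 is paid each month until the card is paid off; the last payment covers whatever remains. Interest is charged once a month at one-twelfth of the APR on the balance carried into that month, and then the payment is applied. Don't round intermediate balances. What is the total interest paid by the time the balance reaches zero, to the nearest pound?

Monthly rate r = 9.5%/12 = 0.791667% = 0.00791667.
Payoff takes n = ⌈−ln(1 − rB₀/P)/ln(1+r)⌉ = ⌈45.830⌉ = 46 payments; the last is £332.10.
Total paid = 45·£400.00 + £332.10 = £18,332.10.
Total interest = total paid − principal = £18,332.10 − £15,324.26 = £3,007.84.

£3,008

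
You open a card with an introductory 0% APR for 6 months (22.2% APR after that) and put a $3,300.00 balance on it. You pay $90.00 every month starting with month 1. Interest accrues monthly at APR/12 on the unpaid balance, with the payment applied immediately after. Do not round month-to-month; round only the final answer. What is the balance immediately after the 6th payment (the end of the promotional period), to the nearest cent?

Promo months 1–6 at r₀ = 0%/12 = 0; months 7+ at r₁ = 22.2%/12 = 0.0185.
After month 6 (no interest yet): B = $3,300.00 − 6·$90.00 = $2,760.00.

$2,760.00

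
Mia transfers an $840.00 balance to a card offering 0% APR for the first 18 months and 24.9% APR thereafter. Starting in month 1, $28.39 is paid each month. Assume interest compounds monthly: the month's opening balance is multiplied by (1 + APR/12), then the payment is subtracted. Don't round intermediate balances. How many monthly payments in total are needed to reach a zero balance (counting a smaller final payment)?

Promo months 1–18 at r₀ = 0%/12 = 0; months 19+ at r₁ = 24.9%/12 = 0.02075.
After month 18 (no interest yet): B = $840.00 − 18·$28.39 = $328.98.
Then at r₁ with $28.39/mo: n₂ = −ln(1 − r₁·B/P)/ln(1+r₁) ≈ 13.39 → 14 more payments.

32 months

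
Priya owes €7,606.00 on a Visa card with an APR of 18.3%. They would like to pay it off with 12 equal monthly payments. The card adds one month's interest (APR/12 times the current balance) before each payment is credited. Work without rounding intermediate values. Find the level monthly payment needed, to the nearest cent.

Monthly rate r = 18.3%/12 = 1.525% = 0.01525.
Level-payment amortization: P = B₀·r / (1 − (1+r)^(−n)) = 7606.00·0.01525 / (1 − 1.01525^(−12)).
Denominator 1 − (1+r)^(−12) = 0.166080706.
P = 115.992 / 0.166080706 ≈ 698.40.

€698.40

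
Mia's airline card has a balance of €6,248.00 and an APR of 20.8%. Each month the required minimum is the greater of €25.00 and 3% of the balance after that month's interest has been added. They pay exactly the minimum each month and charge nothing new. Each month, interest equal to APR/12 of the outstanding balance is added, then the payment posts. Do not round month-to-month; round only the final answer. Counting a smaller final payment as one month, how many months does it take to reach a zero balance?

202 months

Monthly rate r = 20.8%/12 = 1.73333% = 0.0173333.
While 3% of the post-interest balance exceeds €25.00, each month B ← (B·(1+r))·(1 − 0.03), i.e. B shrinks by the factor (1+r)·0.97 = 0.98681.
This holds for months 1–154. Entering month 155 the balance is €808.97; 3% of the post-interest balance is now below €25.00, so the flat €25.00 minimum applies from here.
From month 155 a fixed €25.00 at rate r clears €808.97 in 48 more payments. Total: 154 + 48 = 202 months.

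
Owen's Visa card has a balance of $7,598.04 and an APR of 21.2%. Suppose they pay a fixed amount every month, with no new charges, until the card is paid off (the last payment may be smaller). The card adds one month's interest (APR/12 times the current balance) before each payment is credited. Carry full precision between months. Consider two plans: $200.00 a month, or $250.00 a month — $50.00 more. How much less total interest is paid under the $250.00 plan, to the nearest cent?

Monthly rate r = 21.2%/12 = 1.76667% = 0.0176667.
At $200.00/mo: n = ⌈−ln(1 − rB₀/P)/ln(1+r)⌉ = 64 payments (last $102.10); total interest = total paid − $7,598.04 = $5,104.06.
At $250.00/mo: 44 payments (last $240.46); total interest $3,392.42.
Interest saved = $5,104.06 − $3,392.42 = $1,711.64.

$1,711.64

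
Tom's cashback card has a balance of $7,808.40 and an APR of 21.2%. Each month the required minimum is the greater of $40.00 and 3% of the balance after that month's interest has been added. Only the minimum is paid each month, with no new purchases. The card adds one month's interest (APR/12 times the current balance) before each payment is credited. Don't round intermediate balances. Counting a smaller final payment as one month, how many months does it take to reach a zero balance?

Monthly rate r = 21.2%/12 = 1.76667% = 0.0176667.
While 3% of the post-interest balance exceeds $40.00, each month B ← (B·(1+r))·(1 − 0.03), i.e. B shrinks by the factor (1+r)·0.97 = 0.98714.
This holds for months 1–138. Entering month 139 the balance is $1,308.06; 3% of the post-interest balance is now below $40.00, so the flat $40.00 minimum applies from here.
From month 139 a fixed $40.00 at rate r clears $1,308.06 in 50 more payments. Total: 138 + 50 = 188 months.

188 months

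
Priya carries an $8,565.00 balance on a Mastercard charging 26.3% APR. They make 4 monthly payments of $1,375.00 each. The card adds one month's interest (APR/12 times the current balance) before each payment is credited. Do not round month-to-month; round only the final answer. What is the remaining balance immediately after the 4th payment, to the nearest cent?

$3,657.44

Monthly rate r = 26.3%/12 = 2.19167% = 0.0219167.
Each month: B ← B·(1+r) − $1,375.00.
Month 1: interest $187.72; balance after payment $7,377.72.
Month 2: interest $161.69; balance after payment $6,164.41.
Month 3: interest $135.10; balance after payment $4,924.51.
Month 4: interest $107.93; balance after payment $3,657.44.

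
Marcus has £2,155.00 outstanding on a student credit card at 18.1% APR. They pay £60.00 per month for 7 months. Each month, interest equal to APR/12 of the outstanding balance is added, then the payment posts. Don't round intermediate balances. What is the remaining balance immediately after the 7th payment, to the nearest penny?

Monthly rate r = 18.1%/12 = 1.50833% = 0.0150833.
Each month: B ← B·(1+r) − £60.00.
Month 1: interest £32.50; balance after payment £2,127.50.
Month 2: interest £32.09; balance after payment £2,099.59.
Month 3: interest £31.67; balance after payment £2,071.26.
Month 4: interest £31.24; balance after payment £2,042.50.
Month 5: interest £30.81; balance after payment £2,013.31.
Month 6: interest £30.37; balance after payment £1,983.68.
Month 7: interest £29.92; balance after payment £1,953.60.

£1,953.60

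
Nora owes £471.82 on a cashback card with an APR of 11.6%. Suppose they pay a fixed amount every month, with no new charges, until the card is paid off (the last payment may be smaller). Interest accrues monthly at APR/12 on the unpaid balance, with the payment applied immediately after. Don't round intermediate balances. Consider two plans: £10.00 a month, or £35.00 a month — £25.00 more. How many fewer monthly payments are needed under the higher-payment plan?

49 fewer payments

Monthly rate r = 11.6%/12 = 0.966667% = 0.00966667.
At £10.00/mo: n = ⌈−ln(1 − rB₀/P)/ln(1+r)⌉ = 64 payments (last £3.03); total interest = total paid − £471.82 = £161.21.
At £35.00/mo: 15 payments (last £18.01); total interest £36.19.
Payments saved = 64 − 15 = 49.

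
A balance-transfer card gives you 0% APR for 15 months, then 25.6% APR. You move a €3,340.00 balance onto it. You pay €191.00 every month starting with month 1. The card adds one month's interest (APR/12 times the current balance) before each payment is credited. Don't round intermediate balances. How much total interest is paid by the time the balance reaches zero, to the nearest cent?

Promo months 1–15 at r₀ = 0%/12 = 0; months 16+ at r₁ = 25.6%/12 = 0.0213333.
After month 15 (no interest yet): B = €3,340.00 − 15·€191.00 = €475.00.
Then at r₁ with €191.00/mo: n₂ = −ln(1 − r₁·B/P)/ln(1+r₁) ≈ 2.58 → 3 more payments.
Total paid = 17·€191.00 + €111.74 = €3,358.74; interest = €3,358.74 − €3,340.00 = €18.74.

€18.74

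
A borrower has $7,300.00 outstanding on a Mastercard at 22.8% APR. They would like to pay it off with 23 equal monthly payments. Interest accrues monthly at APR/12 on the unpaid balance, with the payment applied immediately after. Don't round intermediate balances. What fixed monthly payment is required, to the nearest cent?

$394.74

Monthly rate r = 22.8%/12 = 1.9% = 0.019.
Level-payment amortization: P = B₀·r / (1 − (1+r)^(−n)) = 7300.00·0.019 / (1 − 1.019^(−23)).
Denominator 1 − (1+r)^(−23) = 0.351374874.
P = 138.7 / 0.351374874 ≈ 394.74.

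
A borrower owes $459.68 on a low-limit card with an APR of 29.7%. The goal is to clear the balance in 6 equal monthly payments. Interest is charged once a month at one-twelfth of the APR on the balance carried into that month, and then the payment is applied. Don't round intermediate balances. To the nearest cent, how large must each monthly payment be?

$83.39

Monthly rate r = 29.7%/12 = 2.475% = 0.02475.
Level-payment amortization: P = B₀·r / (1 − (1+r)^(−n)) = 459.68·0.02475 / (1 − 1.02475^(−6)).
Denominator 1 − (1+r)^(−6) = 0.136440158.
P = 11.3771 / 0.136440158 ≈ 83.39.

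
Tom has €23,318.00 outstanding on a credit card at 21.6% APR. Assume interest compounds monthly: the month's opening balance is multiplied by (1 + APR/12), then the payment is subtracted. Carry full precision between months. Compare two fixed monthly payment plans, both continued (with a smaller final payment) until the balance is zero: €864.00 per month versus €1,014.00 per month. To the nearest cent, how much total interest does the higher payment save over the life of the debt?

€1,843.91

Monthly rate r = 21.6%/12 = 1.8% = 0.018.
At €864.00/mo: n = ⌈−ln(1 − rB₀/P)/ln(1+r)⌉ = 38 payments (last €246.13); total interest = total paid − €23,318.00 = €8,896.13.
At €1,014.00/mo: 30 payments (last €964.22); total interest €7,052.22.
Interest saved = €8,896.13 − €7,052.22 = €1,843.91.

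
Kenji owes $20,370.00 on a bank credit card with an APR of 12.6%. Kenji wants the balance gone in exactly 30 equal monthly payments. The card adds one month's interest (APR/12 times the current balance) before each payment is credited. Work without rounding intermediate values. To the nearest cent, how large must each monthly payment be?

$795.08

Monthly rate r = 12.6%/12 = 1.05% = 0.0105.
Level-payment amortization: P = B₀·r / (1 − (1+r)^(−n)) = 20370.00·0.0105 / (1 − 1.0105^(−30)).
Denominator 1 − (1+r)^(−30) = 0.269011635.
P = 213.885 / 0.269011635 ≈ 795.08.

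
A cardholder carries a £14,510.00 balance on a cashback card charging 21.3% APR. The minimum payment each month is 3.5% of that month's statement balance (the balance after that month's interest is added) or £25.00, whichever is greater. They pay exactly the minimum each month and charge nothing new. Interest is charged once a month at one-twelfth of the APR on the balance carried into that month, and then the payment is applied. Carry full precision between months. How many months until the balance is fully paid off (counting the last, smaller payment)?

Monthly rate r = 21.3%/12 = 1.775% = 0.01775.
While 3.5% of the post-interest balance exceeds £25.00, each month B ← (B·(1+r))·(1 − 0.035), i.e. B shrinks by the factor (1+r)·0.965 = 0.98213.
This holds for months 1–168. Entering month 169 the balance is £701.40; 3.5% of the post-interest balance is now below £25.00, so the flat £25.00 minimum applies from here.
From month 169 a fixed £25.00 at rate r clears £701.40 in 40 more payments. Total: 168 + 40 = 208 months.

208 months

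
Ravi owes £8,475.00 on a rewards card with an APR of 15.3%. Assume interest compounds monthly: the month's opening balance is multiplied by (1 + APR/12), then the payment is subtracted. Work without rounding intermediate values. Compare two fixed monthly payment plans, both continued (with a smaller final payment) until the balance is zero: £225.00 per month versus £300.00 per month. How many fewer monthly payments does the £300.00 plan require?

16 fewer payments

Monthly rate r = 15.3%/12 = 1.275% = 0.01275.
At £225.00/mo: n = ⌈−ln(1 − rB₀/P)/ln(1+r)⌉ = 52 payments (last £147.15); total interest = total paid − £8,475.00 = £3,147.15.
At £300.00/mo: 36 payments (last £74.97); total interest £2,099.97.
Payments saved = 52 − 36 = 16.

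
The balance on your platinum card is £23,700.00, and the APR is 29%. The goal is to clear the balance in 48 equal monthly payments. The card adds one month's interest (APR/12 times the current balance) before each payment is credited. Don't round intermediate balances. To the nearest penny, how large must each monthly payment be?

Monthly rate r = 29%/12 = 2.41667% = 0.0241667.
Level-payment amortization: P = B₀·r / (1 − (1+r)^(−n)) = 23700.00·0.0241667 / (1 − 1.02417^(−48)).
Denominator 1 − (1+r)^(−48) = 0.682159356.
P = 572.75 / 0.682159356 ≈ 839.61.

£839.61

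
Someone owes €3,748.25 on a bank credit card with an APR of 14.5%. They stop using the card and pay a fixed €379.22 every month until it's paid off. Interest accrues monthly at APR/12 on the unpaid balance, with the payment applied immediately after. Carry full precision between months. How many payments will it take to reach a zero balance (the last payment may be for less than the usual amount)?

11 months

Monthly rate r = 14.5%/12 = 1.20833% = 0.0120833.
Recurrence: B ← B·(1+r) − €379.22.
Month 1: interest €45.29; balance after payment €3,414.32.
Month 2: interest €41.26; balance after payment €3,076.36.
Closed form: n = −ln(1 − rB₀/P)/ln(1+r) = −ln(0.88057)/ln(1.01208) ≈ 10.589, so the balance reaches zero during payment 11.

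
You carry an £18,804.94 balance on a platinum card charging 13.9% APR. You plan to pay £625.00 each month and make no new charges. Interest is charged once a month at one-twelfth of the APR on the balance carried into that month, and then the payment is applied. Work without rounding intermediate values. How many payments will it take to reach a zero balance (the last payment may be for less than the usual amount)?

38 payments

Monthly rate r = 13.9%/12 = 1.15833% = 0.0115833.
Recurrence: B ← B·(1+r) − £625.00.
Month 1: interest £217.82; balance after payment £18,397.76.
Month 2: interest £213.11; balance after payment £17,985.87.
Closed form: n = −ln(1 − rB₀/P)/ln(1+r) = −ln(0.65148)/ln(1.01158) ≈ 37.207, so the balance reaches zero during payment 38.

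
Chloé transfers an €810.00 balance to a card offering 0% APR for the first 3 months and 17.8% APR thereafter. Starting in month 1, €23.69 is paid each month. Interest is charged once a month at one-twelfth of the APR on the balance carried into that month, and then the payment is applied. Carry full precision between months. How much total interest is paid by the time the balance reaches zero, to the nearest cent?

€260.47

Promo months 1–3 at r₀ = 0%/12 = 0; months 4+ at r₁ = 17.8%/12 = 0.0148333.
After month 3 (no interest yet): B = €810.00 − 3·€23.69 = €738.93.
Then at r₁ with €23.69/mo: n₂ = −ln(1 − r₁·B/P)/ln(1+r₁) ≈ 42.19 → 43 more payments.
Total paid = 45·€23.69 + €4.42 = €1,070.47; interest = €1,070.47 − €810.00 = €260.47.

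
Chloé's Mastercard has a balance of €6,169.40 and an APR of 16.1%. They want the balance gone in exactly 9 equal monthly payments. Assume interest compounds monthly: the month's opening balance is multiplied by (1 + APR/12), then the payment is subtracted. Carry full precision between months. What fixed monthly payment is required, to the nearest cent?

Monthly rate r = 16.1%/12 = 1.34167% = 0.0134167.
Level-payment amortization: P = B₀·r / (1 − (1+r)^(−n)) = 6169.40·0.0134167 / (1 − 1.01342^(−9)).
Denominator 1 − (1+r)^(−9) = 0.113032681.
P = 82.7728 / 0.113032681 ≈ 732.29.

€732.29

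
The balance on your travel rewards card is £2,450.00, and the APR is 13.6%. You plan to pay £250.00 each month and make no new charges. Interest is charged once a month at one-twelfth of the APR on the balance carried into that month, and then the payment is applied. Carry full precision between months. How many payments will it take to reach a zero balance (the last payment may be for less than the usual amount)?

Monthly rate r = 13.6%/12 = 1.13333% = 0.0113333.
Recurrence: B ← B·(1+r) − £250.00.
Month 1: interest £27.77; balance after payment £2,227.77.
Month 2: interest £25.25; balance after payment £2,003.01.
Closed form: n = −ln(1 − rB₀/P)/ln(1+r) = −ln(0.88893)/ln(1.01133) ≈ 10.447, so the balance reaches zero during payment 11.

11 months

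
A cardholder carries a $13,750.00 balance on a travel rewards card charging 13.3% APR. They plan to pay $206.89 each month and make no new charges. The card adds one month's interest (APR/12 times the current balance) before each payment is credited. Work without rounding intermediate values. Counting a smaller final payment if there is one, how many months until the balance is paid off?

122 months

Monthly rate r = 13.3%/12 = 1.10833% = 0.0110833.
Recurrence: B ← B·(1+r) − $206.89.
Month 1: interest $152.40; balance after payment $13,695.51.
Month 2: interest $151.79; balance after payment $13,640.41.
Closed form: n = −ln(1 − rB₀/P)/ln(1+r) = −ln(0.2634)/ln(1.01108) ≈ 121.035, so the balance reaches zero during payment 122.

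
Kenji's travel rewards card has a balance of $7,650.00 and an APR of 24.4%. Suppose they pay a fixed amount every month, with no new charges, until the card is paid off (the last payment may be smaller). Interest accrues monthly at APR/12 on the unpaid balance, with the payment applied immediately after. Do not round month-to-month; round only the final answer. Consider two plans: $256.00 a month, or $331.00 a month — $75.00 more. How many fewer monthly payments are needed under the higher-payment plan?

15 fewer payments

Monthly rate r = 24.4%/12 = 2.03333% = 0.0203333.
At $256.00/mo: n = ⌈−ln(1 − rB₀/P)/ln(1+r)⌉ = 47 payments (last $122.30); total interest = total paid − $7,650.00 = $4,248.30.
At $331.00/mo: 32 payments (last $177.66); total interest $2,788.66.
Payments saved = 47 − 32 = 15.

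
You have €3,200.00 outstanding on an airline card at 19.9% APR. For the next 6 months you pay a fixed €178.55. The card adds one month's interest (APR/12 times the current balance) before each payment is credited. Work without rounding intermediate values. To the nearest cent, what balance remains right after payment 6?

Monthly rate r = 19.9%/12 = 1.65833% = 0.0165833.
Each month: B ← B·(1+r) − €178.55.
Month 1: interest €53.07; balance after payment €3,074.52.
Month 2: interest €50.99; balance after payment €2,946.95.
Month 3: interest €48.87; balance after payment €2,817.27.
Month 4: interest €46.72; balance after payment €2,685.44.
Month 5: interest €44.53; balance after payment €2,551.43.
Month 6: interest €42.31; balance after payment €2,415.19.

€2,415.19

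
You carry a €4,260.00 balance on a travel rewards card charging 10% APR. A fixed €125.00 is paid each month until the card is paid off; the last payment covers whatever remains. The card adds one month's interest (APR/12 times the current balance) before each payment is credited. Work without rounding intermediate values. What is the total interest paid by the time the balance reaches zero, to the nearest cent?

Monthly rate r = 10%/12 = 0.833333% = 0.00833333.
Payoff takes n = ⌈−ln(1 − rB₀/P)/ln(1+r)⌉ = ⌈40.256⌉ = 41 payments; the last is €32.08.
Total paid = 40·€125.00 + €32.08 = €5,032.08.
Total interest = total paid − principal = €5,032.08 − €4,260.00 = €772.08.

€772.08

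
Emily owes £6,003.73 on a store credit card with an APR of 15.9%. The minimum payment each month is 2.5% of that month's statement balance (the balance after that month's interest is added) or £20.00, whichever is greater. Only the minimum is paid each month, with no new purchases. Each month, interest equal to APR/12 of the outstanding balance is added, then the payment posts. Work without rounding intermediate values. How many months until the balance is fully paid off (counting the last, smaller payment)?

Monthly rate r = 15.9%/12 = 1.325% = 0.01325.
While 2.5% of the post-interest balance exceeds £20.00, each month B ← (B·(1+r))·(1 − 0.025), i.e. B shrinks by the factor (1+r)·0.975 = 0.98792.
This holds for months 1–167. Entering month 168 the balance is £788.62; 2.5% of the post-interest balance is now below £20.00, so the flat £20.00 minimum applies from here.
From month 168 a fixed £20.00 at rate r clears £788.62 in 57 more payments. Total: 167 + 57 = 224 months.

224 months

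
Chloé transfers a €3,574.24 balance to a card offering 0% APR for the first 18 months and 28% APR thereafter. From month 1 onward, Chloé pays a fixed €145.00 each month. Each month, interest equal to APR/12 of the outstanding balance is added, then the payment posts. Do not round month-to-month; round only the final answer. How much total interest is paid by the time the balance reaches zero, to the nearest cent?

Promo months 1–18 at r₀ = 0%/12 = 0; months 19+ at r₁ = 28%/12 = 0.0233333.
After month 18 (no interest yet): B = €3,574.24 − 18·€145.00 = €964.24.
Then at r₁ with €145.00/mo: n₂ = −ln(1 − r₁·B/P)/ln(1+r₁) ≈ 7.31 → 8 more payments.
Total paid = 25·€145.00 + €45.35 = €3,670.35; interest = €3,670.35 − €3,574.24 = €96.11.

€96.11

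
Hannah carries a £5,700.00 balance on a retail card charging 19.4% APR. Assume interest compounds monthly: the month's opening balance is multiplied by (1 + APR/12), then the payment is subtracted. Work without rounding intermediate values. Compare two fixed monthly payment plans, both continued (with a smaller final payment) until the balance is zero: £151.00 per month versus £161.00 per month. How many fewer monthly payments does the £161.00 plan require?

Monthly rate r = 19.4%/12 = 1.61667% = 0.0161667.
At £151.00/mo: n = ⌈−ln(1 − rB₀/P)/ln(1+r)⌉ = 59 payments (last £114.34); total interest = total paid − £5,700.00 = £3,172.34.
At £161.00/mo: 53 payments (last £155.95); total interest £2,827.95.
Payments saved = 59 − 53 = 6.

6 fewer payments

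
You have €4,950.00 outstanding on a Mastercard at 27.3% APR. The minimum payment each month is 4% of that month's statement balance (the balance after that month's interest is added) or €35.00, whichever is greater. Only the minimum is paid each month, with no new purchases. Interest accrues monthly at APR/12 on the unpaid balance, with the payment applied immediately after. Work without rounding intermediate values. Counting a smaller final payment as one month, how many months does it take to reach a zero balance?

Monthly rate r = 27.3%/12 = 2.275% = 0.02275.
While 4% of the post-interest balance exceeds €35.00, each month B ← (B·(1+r))·(1 − 0.04), i.e. B shrinks by the factor (1+r)·0.96 = 0.98184.
This holds for months 1–96. Entering month 97 the balance is €852.15; 4% of the post-interest balance is now below €35.00, so the flat €35.00 minimum applies from here.
From month 97 a fixed €35.00 at rate r clears €852.15 in 36 more payments. Total: 96 + 36 = 132 months.

132 months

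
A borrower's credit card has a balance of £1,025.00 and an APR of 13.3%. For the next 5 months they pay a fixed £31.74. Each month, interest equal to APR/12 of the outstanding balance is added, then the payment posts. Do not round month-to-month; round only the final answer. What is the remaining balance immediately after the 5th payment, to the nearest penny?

Monthly rate r = 13.3%/12 = 1.10833% = 0.0110833.
Each month: B ← B·(1+r) − £31.74.
Month 1: interest £11.36; balance after payment £1,004.62.
Month 2: interest £11.13; balance after payment £984.01.
Month 3: interest £10.91; balance after payment £963.18.
Month 4: interest £10.68; balance after payment £942.12.
Month 5: interest £10.44; balance after payment £920.82.

£920.82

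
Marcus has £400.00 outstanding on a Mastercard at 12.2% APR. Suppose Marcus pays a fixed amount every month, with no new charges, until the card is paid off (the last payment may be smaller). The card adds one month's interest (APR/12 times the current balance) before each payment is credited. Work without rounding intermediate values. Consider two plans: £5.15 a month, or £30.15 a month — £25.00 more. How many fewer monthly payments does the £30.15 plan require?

Monthly rate r = 12.2%/12 = 1.01667% = 0.0101667.
At £5.15/mo: n = ⌈−ln(1 − rB₀/P)/ln(1+r)⌉ = 155 payments (last £0.61); total interest = total paid − £400.00 = £393.71.
At £30.15/mo: 15 payments (last £9.79); total interest £31.89.
Payments saved = 155 − 15 = 140.

140 fewer payments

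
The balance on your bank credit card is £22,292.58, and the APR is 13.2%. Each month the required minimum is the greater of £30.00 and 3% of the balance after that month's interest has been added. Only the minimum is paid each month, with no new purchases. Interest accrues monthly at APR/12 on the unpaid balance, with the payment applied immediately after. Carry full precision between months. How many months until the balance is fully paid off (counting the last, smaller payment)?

201 months

Monthly rate r = 13.2%/12 = 1.1% = 0.011.
While 3% of the post-interest balance exceeds £30.00, each month B ← (B·(1+r))·(1 − 0.03), i.e. B shrinks by the factor (1+r)·0.97 = 0.98067.
This holds for months 1–160. Entering month 161 the balance is £981.35; 3% of the post-interest balance is now below £30.00, so the flat £30.00 minimum applies from here.
From month 161 a fixed £30.00 at rate r clears £981.35 in 41 more payments. Total: 160 + 41 = 201 months.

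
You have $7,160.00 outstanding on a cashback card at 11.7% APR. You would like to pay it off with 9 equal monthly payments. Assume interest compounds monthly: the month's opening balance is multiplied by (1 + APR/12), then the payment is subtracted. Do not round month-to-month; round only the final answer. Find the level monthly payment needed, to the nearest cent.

Monthly rate r = 11.7%/12 = 0.975% = 0.00975.
Level-payment amortization: P = B₀·r / (1 − (1+r)^(−n)) = 7160.00·0.00975 / (1 − 1.00975^(−9)).
Denominator 1 − (1+r)^(−9) = 0.0836207569.
P = 69.81 / 0.0836207569 ≈ 834.84.

$834.84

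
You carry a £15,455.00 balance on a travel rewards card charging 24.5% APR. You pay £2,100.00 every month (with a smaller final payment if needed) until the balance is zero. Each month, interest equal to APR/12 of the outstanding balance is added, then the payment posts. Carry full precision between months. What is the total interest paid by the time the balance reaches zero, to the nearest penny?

Monthly rate r = 24.5%/12 = 2.04167% = 0.0204167.
Payoff takes n = ⌈−ln(1 − rB₀/P)/ln(1+r)⌉ = ⌈8.056⌉ = 9 payments; the last is £118.84.
Total paid = 8·£2,100.00 + £118.84 = £16,918.84.
Total interest = total paid − principal = £16,918.84 − £15,455.00 = £1,463.84.

£1,463.84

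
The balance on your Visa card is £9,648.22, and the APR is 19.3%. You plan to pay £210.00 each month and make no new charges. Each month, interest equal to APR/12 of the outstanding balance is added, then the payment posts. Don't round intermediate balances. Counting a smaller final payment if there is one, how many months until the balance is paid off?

Monthly rate r = 19.3%/12 = 1.60833% = 0.0160833.
Recurrence: B ← B·(1+r) − £210.00.
Month 1: interest £155.18; balance after payment £9,593.40.
Month 2: interest £154.29; balance after payment £9,537.69.
Closed form: n = −ln(1 − rB₀/P)/ln(1+r) = −ln(0.26107)/ln(1.01608) ≈ 84.170, so the balance reaches zero during payment 85.

85 months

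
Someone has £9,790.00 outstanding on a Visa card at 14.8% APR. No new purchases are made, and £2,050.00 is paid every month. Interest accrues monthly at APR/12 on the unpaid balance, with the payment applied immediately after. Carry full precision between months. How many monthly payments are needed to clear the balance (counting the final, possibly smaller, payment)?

Monthly rate r = 14.8%/12 = 1.23333% = 0.0123333.
Recurrence: B ← B·(1+r) − £2,050.00.
Month 1: interest £120.74; balance after payment £7,860.74.
Month 2: interest £96.95; balance after payment £5,907.69.
Month 3: interest £72.86; balance after payment £3,930.55.
Month 4: interest £48.48; balance after payment £1,929.03.
Month 5: interest £23.79; balance after payment £0.00.

5 payments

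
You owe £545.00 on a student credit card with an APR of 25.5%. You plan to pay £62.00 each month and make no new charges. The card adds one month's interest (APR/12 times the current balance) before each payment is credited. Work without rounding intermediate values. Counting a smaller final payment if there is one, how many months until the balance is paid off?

10 months

Monthly rate r = 25.5%/12 = 2.125% = 0.02125.
Recurrence: B ← B·(1+r) − £62.00.
Month 1: interest £11.58; balance after payment £494.58.
Month 2: interest £10.51; balance after payment £443.09.
Closed form: n = −ln(1 − rB₀/P)/ln(1+r) = −ln(0.81321)/ln(1.02125) ≈ 9.833, so the balance reaches zero during payment 10.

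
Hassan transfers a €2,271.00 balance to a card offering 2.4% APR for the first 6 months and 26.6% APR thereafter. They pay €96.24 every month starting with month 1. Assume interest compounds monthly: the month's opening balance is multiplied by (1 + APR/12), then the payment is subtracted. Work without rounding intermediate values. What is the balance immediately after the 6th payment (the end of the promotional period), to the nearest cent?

€1,718.05

Promo months 1–6 at r₀ = 2.4%/12 = 0.002; months 7+ at r₁ = 26.6%/12 = 0.0221667.
After month 6: iterate B ← B·(1+r₀) − €96.24 for 6 months → €1,718.05.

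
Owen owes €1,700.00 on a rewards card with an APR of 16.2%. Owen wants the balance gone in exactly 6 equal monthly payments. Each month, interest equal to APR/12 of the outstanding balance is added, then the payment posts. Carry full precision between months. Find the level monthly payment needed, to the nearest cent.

Monthly rate r = 16.2%/12 = 1.35% = 0.0135.
Level-payment amortization: P = B₀·r / (1 − (1+r)^(−n)) = 1700.00·0.0135 / (1 − 1.0135^(−6)).
Denominator 1 − (1+r)^(−6) = 0.0773064562.
P = 22.95 / 0.0773064562 ≈ 296.87.

€296.87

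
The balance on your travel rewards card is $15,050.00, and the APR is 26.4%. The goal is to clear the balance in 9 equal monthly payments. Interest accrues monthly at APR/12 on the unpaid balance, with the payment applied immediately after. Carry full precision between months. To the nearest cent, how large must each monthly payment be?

Monthly rate r = 26.4%/12 = 2.2% = 0.022.
Level-payment amortization: P = B₀·r / (1 − (1+r)^(−n)) = 15050.00·0.022 / (1 − 1.022^(−9)).
Denominator 1 − (1+r)^(−9) = 0.177867271.
P = 331.1 / 0.177867271 ≈ 1861.50.

$1,861.50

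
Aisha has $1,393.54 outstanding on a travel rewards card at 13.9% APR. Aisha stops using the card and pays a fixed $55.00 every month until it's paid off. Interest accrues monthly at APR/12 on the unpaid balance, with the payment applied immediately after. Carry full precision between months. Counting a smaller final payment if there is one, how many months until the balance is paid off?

31 payments

Monthly rate r = 13.9%/12 = 1.15833% = 0.0115833.
Recurrence: B ← B·(1+r) − $55.00.
Month 1: interest $16.14; balance after payment $1,354.68.
Month 2: interest $15.69; balance after payment $1,315.37.
Closed form: n = −ln(1 − rB₀/P)/ln(1+r) = −ln(0.70651)/ln(1.01158) ≈ 30.166, so the balance reaches zero during payment 31.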